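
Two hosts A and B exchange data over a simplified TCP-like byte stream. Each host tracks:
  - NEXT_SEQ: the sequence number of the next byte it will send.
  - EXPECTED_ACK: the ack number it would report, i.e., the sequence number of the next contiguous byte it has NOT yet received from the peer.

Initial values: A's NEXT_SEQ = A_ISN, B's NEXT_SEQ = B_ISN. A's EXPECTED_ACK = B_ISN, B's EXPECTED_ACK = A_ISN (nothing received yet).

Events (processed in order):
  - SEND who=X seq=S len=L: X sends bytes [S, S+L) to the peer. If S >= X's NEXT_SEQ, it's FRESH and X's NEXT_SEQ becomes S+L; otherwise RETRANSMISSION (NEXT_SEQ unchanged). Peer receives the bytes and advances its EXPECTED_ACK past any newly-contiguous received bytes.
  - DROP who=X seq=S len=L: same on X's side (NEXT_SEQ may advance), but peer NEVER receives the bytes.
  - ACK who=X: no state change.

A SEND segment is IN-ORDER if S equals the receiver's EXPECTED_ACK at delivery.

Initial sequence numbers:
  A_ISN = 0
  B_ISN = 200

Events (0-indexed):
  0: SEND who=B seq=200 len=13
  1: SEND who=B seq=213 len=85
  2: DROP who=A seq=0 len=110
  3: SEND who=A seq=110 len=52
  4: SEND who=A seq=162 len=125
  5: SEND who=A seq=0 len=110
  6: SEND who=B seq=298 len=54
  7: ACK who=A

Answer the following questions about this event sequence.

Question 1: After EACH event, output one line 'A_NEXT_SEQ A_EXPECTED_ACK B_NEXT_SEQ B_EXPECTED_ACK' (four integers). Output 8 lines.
0 213 213 0
0 298 298 0
110 298 298 0
162 298 298 0
287 298 298 0
287 298 298 287
287 352 352 287
287 352 352 287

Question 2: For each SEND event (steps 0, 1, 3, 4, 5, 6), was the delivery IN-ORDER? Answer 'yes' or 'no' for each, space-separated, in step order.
Step 0: SEND seq=200 -> in-order
Step 1: SEND seq=213 -> in-order
Step 3: SEND seq=110 -> out-of-order
Step 4: SEND seq=162 -> out-of-order
Step 5: SEND seq=0 -> in-order
Step 6: SEND seq=298 -> in-order

Answer: yes yes no no yes yes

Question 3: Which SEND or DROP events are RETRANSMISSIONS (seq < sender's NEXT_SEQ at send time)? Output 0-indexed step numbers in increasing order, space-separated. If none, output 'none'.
Answer: 5

Derivation:
Step 0: SEND seq=200 -> fresh
Step 1: SEND seq=213 -> fresh
Step 2: DROP seq=0 -> fresh
Step 3: SEND seq=110 -> fresh
Step 4: SEND seq=162 -> fresh
Step 5: SEND seq=0 -> retransmit
Step 6: SEND seq=298 -> fresh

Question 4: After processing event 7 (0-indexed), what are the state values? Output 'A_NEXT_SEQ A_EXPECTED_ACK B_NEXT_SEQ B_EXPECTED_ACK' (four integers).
After event 0: A_seq=0 A_ack=213 B_seq=213 B_ack=0
After event 1: A_seq=0 A_ack=298 B_seq=298 B_ack=0
After event 2: A_seq=110 A_ack=298 B_seq=298 B_ack=0
After event 3: A_seq=162 A_ack=298 B_seq=298 B_ack=0
After event 4: A_seq=287 A_ack=298 B_seq=298 B_ack=0
After event 5: A_seq=287 A_ack=298 B_seq=298 B_ack=287
After event 6: A_seq=287 A_ack=352 B_seq=352 B_ack=287
After event 7: A_seq=287 A_ack=352 B_seq=352 B_ack=287

287 352 352 287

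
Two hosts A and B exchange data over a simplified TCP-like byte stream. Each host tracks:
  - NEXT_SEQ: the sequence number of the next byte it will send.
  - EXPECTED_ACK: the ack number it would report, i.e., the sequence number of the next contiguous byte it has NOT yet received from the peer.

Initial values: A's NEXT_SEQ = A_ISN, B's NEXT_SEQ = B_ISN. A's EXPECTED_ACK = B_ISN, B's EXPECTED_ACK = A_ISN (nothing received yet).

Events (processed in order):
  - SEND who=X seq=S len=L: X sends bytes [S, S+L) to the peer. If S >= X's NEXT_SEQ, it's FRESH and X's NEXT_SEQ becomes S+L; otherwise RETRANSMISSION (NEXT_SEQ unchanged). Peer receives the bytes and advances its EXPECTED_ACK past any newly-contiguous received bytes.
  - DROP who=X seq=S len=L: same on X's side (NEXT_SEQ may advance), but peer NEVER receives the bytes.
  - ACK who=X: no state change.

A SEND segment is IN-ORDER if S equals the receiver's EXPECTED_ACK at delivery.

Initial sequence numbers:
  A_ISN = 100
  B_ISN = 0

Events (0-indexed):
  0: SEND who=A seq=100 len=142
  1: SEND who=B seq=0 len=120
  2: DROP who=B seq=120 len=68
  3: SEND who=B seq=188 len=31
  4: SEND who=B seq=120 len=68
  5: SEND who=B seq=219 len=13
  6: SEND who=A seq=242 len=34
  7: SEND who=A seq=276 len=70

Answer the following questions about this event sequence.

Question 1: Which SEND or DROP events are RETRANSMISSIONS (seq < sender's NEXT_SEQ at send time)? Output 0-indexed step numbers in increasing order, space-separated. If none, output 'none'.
Answer: 4

Derivation:
Step 0: SEND seq=100 -> fresh
Step 1: SEND seq=0 -> fresh
Step 2: DROP seq=120 -> fresh
Step 3: SEND seq=188 -> fresh
Step 4: SEND seq=120 -> retransmit
Step 5: SEND seq=219 -> fresh
Step 6: SEND seq=242 -> fresh
Step 7: SEND seq=276 -> fresh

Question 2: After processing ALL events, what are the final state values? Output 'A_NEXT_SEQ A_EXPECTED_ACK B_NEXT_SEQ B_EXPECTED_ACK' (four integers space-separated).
Answer: 346 232 232 346

Derivation:
After event 0: A_seq=242 A_ack=0 B_seq=0 B_ack=242
After event 1: A_seq=242 A_ack=120 B_seq=120 B_ack=242
After event 2: A_seq=242 A_ack=120 B_seq=188 B_ack=242
After event 3: A_seq=242 A_ack=120 B_seq=219 B_ack=242
After event 4: A_seq=242 A_ack=219 B_seq=219 B_ack=242
After event 5: A_seq=242 A_ack=232 B_seq=232 B_ack=242
After event 6: A_seq=276 A_ack=232 B_seq=232 B_ack=276
After event 7: A_seq=346 A_ack=232 B_seq=232 B_ack=346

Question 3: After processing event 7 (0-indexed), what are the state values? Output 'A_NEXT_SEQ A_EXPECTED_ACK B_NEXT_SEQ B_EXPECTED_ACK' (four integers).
After event 0: A_seq=242 A_ack=0 B_seq=0 B_ack=242
After event 1: A_seq=242 A_ack=120 B_seq=120 B_ack=242
After event 2: A_seq=242 A_ack=120 B_seq=188 B_ack=242
After event 3: A_seq=242 A_ack=120 B_seq=219 B_ack=242
After event 4: A_seq=242 A_ack=219 B_seq=219 B_ack=242
After event 5: A_seq=242 A_ack=232 B_seq=232 B_ack=242
After event 6: A_seq=276 A_ack=232 B_seq=232 B_ack=276
After event 7: A_seq=346 A_ack=232 B_seq=232 B_ack=346

346 232 232 346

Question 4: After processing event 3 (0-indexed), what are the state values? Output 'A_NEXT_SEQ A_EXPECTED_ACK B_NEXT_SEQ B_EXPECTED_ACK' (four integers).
After event 0: A_seq=242 A_ack=0 B_seq=0 B_ack=242
After event 1: A_seq=242 A_ack=120 B_seq=120 B_ack=242
After event 2: A_seq=242 A_ack=120 B_seq=188 B_ack=242
After event 3: A_seq=242 A_ack=120 B_seq=219 B_ack=242

242 120 219 242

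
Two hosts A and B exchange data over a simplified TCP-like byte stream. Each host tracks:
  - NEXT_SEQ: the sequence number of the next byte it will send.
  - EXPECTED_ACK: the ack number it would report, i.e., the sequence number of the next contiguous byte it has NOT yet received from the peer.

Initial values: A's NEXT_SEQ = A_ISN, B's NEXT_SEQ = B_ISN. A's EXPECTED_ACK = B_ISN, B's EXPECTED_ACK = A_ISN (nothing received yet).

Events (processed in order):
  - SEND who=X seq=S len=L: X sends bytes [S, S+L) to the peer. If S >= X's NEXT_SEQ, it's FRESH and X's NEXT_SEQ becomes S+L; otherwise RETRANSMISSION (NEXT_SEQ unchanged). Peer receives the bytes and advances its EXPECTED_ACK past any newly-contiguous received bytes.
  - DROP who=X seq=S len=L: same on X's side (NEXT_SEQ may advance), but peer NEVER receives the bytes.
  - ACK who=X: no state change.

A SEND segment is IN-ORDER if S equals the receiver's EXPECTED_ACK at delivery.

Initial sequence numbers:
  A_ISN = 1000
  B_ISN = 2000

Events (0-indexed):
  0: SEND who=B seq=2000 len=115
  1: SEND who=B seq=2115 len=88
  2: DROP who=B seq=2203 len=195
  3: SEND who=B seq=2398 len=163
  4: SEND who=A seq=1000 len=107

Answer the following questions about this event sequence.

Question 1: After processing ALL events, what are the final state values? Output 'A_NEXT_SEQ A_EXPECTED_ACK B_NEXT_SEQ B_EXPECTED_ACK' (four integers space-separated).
After event 0: A_seq=1000 A_ack=2115 B_seq=2115 B_ack=1000
After event 1: A_seq=1000 A_ack=2203 B_seq=2203 B_ack=1000
After event 2: A_seq=1000 A_ack=2203 B_seq=2398 B_ack=1000
After event 3: A_seq=1000 A_ack=2203 B_seq=2561 B_ack=1000
After event 4: A_seq=1107 A_ack=2203 B_seq=2561 B_ack=1107

Answer: 1107 2203 2561 1107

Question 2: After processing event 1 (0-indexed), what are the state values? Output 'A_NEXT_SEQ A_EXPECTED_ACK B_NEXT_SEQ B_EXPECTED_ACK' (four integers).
After event 0: A_seq=1000 A_ack=2115 B_seq=2115 B_ack=1000
After event 1: A_seq=1000 A_ack=2203 B_seq=2203 B_ack=1000

1000 2203 2203 1000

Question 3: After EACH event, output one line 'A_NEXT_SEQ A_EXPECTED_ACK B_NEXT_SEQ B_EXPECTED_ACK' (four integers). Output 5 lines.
1000 2115 2115 1000
1000 2203 2203 1000
1000 2203 2398 1000
1000 2203 2561 1000
1107 2203 2561 1107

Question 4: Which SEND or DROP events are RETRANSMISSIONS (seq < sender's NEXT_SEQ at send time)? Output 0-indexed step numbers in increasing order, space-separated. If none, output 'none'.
Answer: none

Derivation:
Step 0: SEND seq=2000 -> fresh
Step 1: SEND seq=2115 -> fresh
Step 2: DROP seq=2203 -> fresh
Step 3: SEND seq=2398 -> fresh
Step 4: SEND seq=1000 -> fresh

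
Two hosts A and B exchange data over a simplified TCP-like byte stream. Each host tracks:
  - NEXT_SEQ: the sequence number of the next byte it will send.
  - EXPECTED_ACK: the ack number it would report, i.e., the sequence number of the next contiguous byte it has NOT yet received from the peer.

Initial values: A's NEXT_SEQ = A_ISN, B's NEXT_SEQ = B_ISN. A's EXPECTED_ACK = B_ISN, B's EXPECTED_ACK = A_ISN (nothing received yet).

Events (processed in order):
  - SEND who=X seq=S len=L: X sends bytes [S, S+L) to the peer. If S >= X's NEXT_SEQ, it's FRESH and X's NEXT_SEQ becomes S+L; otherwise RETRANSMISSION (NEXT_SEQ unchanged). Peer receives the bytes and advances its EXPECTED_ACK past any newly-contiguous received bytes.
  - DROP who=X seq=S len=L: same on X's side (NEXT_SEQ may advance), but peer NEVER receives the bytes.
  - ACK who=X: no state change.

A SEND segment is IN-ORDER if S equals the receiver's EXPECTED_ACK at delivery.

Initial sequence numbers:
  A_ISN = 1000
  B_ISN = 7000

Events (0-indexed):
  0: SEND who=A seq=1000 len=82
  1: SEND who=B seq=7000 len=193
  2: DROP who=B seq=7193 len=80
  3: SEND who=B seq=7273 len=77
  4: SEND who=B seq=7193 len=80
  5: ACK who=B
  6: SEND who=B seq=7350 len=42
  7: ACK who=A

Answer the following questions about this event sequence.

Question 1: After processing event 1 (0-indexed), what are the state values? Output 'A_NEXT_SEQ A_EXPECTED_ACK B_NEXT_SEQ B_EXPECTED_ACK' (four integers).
After event 0: A_seq=1082 A_ack=7000 B_seq=7000 B_ack=1082
After event 1: A_seq=1082 A_ack=7193 B_seq=7193 B_ack=1082

1082 7193 7193 1082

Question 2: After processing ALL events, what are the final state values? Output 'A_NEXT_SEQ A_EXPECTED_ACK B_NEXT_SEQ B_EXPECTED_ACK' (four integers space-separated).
Answer: 1082 7392 7392 1082

Derivation:
After event 0: A_seq=1082 A_ack=7000 B_seq=7000 B_ack=1082
After event 1: A_seq=1082 A_ack=7193 B_seq=7193 B_ack=1082
After event 2: A_seq=1082 A_ack=7193 B_seq=7273 B_ack=1082
After event 3: A_seq=1082 A_ack=7193 B_seq=7350 B_ack=1082
After event 4: A_seq=1082 A_ack=7350 B_seq=7350 B_ack=1082
After event 5: A_seq=1082 A_ack=7350 B_seq=7350 B_ack=1082
After event 6: A_seq=1082 A_ack=7392 B_seq=7392 B_ack=1082
After event 7: A_seq=1082 A_ack=7392 B_seq=7392 B_ack=1082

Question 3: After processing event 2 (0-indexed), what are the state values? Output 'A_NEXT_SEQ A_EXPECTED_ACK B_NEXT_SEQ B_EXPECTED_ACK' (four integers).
After event 0: A_seq=1082 A_ack=7000 B_seq=7000 B_ack=1082
After event 1: A_seq=1082 A_ack=7193 B_seq=7193 B_ack=1082
After event 2: A_seq=1082 A_ack=7193 B_seq=7273 B_ack=1082

1082 7193 7273 1082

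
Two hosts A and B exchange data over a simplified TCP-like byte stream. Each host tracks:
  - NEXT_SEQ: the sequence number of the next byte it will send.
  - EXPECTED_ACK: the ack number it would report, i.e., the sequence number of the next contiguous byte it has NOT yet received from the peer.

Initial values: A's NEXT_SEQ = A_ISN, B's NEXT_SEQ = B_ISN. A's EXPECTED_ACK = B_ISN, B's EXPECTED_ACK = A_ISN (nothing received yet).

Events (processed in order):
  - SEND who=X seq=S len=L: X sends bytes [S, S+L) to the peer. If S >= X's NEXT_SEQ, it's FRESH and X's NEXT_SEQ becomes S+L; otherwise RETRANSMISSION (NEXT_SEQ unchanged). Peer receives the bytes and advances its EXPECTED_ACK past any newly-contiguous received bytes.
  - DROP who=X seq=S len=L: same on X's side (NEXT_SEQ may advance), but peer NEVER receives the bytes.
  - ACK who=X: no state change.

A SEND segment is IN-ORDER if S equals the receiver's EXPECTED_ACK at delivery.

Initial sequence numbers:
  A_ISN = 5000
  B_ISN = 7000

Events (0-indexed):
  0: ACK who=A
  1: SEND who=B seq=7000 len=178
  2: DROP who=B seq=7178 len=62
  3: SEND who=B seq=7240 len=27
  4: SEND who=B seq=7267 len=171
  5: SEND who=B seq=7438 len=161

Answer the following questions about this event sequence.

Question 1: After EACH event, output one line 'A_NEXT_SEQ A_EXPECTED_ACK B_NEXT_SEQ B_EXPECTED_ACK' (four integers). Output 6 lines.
5000 7000 7000 5000
5000 7178 7178 5000
5000 7178 7240 5000
5000 7178 7267 5000
5000 7178 7438 5000
5000 7178 7599 5000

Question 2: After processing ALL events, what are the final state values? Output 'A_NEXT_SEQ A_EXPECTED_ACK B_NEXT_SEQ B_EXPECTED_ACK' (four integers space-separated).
After event 0: A_seq=5000 A_ack=7000 B_seq=7000 B_ack=5000
After event 1: A_seq=5000 A_ack=7178 B_seq=7178 B_ack=5000
After event 2: A_seq=5000 A_ack=7178 B_seq=7240 B_ack=5000
After event 3: A_seq=5000 A_ack=7178 B_seq=7267 B_ack=5000
After event 4: A_seq=5000 A_ack=7178 B_seq=7438 B_ack=5000
After event 5: A_seq=5000 A_ack=7178 B_seq=7599 B_ack=5000

Answer: 5000 7178 7599 5000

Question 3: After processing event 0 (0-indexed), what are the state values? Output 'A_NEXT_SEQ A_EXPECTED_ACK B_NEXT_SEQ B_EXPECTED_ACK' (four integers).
After event 0: A_seq=5000 A_ack=7000 B_seq=7000 B_ack=5000

5000 7000 7000 5000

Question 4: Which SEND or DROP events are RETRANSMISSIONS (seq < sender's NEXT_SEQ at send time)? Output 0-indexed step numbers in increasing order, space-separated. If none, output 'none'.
Answer: none

Derivation:
Step 1: SEND seq=7000 -> fresh
Step 2: DROP seq=7178 -> fresh
Step 3: SEND seq=7240 -> fresh
Step 4: SEND seq=7267 -> fresh
Step 5: SEND seq=7438 -> fresh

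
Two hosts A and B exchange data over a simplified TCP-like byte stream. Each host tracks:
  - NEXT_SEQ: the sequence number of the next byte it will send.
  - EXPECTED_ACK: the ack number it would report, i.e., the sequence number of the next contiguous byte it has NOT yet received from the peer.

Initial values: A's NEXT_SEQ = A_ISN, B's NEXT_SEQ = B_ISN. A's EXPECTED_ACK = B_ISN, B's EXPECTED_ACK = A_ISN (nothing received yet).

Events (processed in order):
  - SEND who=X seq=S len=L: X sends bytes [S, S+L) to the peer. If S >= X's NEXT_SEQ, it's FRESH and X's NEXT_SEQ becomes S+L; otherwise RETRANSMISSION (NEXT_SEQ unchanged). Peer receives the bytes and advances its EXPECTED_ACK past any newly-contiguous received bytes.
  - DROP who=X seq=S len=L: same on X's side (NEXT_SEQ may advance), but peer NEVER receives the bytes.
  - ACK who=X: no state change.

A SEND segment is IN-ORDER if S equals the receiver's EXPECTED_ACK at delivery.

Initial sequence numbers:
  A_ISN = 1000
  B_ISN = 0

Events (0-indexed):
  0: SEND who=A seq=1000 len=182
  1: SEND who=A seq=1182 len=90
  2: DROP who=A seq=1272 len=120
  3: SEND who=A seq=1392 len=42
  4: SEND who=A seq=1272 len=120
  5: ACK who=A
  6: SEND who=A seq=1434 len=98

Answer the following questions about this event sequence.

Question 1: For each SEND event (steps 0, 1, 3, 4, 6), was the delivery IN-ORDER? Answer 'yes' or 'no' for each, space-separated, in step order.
Step 0: SEND seq=1000 -> in-order
Step 1: SEND seq=1182 -> in-order
Step 3: SEND seq=1392 -> out-of-order
Step 4: SEND seq=1272 -> in-order
Step 6: SEND seq=1434 -> in-order

Answer: yes yes no yes yes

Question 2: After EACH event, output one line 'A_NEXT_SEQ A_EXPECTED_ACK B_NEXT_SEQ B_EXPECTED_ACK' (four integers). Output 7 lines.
1182 0 0 1182
1272 0 0 1272
1392 0 0 1272
1434 0 0 1272
1434 0 0 1434
1434 0 0 1434
1532 0 0 1532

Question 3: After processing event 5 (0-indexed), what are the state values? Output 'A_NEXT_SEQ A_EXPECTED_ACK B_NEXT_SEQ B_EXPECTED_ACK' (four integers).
After event 0: A_seq=1182 A_ack=0 B_seq=0 B_ack=1182
After event 1: A_seq=1272 A_ack=0 B_seq=0 B_ack=1272
After event 2: A_seq=1392 A_ack=0 B_seq=0 B_ack=1272
After event 3: A_seq=1434 A_ack=0 B_seq=0 B_ack=1272
After event 4: A_seq=1434 A_ack=0 B_seq=0 B_ack=1434
After event 5: A_seq=1434 A_ack=0 B_seq=0 B_ack=1434

1434 0 0 1434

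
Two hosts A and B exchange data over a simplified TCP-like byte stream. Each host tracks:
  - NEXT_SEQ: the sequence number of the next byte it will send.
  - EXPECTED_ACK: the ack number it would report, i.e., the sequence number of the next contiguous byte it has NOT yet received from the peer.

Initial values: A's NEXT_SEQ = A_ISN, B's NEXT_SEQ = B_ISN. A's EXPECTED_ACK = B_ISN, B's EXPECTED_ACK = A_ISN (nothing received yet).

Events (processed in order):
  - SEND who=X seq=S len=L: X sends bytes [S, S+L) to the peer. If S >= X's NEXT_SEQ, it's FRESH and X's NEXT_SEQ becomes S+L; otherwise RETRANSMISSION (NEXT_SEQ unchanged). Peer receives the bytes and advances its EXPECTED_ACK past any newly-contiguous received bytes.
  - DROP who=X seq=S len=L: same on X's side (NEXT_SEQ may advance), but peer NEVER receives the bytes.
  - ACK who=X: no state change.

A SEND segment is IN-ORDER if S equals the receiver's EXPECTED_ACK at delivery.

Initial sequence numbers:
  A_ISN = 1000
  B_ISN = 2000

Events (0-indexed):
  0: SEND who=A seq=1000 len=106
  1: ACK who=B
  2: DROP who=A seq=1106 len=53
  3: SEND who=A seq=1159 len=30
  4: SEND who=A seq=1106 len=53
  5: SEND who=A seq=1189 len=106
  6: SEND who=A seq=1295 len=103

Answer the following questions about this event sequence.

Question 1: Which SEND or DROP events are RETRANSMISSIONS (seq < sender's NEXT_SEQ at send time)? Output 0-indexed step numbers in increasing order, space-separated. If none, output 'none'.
Answer: 4

Derivation:
Step 0: SEND seq=1000 -> fresh
Step 2: DROP seq=1106 -> fresh
Step 3: SEND seq=1159 -> fresh
Step 4: SEND seq=1106 -> retransmit
Step 5: SEND seq=1189 -> fresh
Step 6: SEND seq=1295 -> fresh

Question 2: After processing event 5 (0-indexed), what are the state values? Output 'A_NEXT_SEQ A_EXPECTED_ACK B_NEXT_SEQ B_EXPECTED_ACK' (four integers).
After event 0: A_seq=1106 A_ack=2000 B_seq=2000 B_ack=1106
After event 1: A_seq=1106 A_ack=2000 B_seq=2000 B_ack=1106
After event 2: A_seq=1159 A_ack=2000 B_seq=2000 B_ack=1106
After event 3: A_seq=1189 A_ack=2000 B_seq=2000 B_ack=1106
After event 4: A_seq=1189 A_ack=2000 B_seq=2000 B_ack=1189
After event 5: A_seq=1295 A_ack=2000 B_seq=2000 B_ack=1295

1295 2000 2000 1295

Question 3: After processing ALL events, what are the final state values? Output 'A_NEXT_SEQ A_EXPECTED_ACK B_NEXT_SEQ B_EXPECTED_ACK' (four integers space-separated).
Answer: 1398 2000 2000 1398

Derivation:
After event 0: A_seq=1106 A_ack=2000 B_seq=2000 B_ack=1106
After event 1: A_seq=1106 A_ack=2000 B_seq=2000 B_ack=1106
After event 2: A_seq=1159 A_ack=2000 B_seq=2000 B_ack=1106
After event 3: A_seq=1189 A_ack=2000 B_seq=2000 B_ack=1106
After event 4: A_seq=1189 A_ack=2000 B_seq=2000 B_ack=1189
After event 5: A_seq=1295 A_ack=2000 B_seq=2000 B_ack=1295
After event 6: A_seq=1398 A_ack=2000 B_seq=2000 B_ack=1398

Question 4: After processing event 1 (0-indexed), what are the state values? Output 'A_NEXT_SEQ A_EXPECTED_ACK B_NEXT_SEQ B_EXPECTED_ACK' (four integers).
After event 0: A_seq=1106 A_ack=2000 B_seq=2000 B_ack=1106
After event 1: A_seq=1106 A_ack=2000 B_seq=2000 B_ack=1106

1106 2000 2000 1106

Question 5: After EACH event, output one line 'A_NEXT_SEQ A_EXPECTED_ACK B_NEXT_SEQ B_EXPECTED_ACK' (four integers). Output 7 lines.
1106 2000 2000 1106
1106 2000 2000 1106
1159 2000 2000 1106
1189 2000 2000 1106
1189 2000 2000 1189
1295 2000 2000 1295
1398 2000 2000 1398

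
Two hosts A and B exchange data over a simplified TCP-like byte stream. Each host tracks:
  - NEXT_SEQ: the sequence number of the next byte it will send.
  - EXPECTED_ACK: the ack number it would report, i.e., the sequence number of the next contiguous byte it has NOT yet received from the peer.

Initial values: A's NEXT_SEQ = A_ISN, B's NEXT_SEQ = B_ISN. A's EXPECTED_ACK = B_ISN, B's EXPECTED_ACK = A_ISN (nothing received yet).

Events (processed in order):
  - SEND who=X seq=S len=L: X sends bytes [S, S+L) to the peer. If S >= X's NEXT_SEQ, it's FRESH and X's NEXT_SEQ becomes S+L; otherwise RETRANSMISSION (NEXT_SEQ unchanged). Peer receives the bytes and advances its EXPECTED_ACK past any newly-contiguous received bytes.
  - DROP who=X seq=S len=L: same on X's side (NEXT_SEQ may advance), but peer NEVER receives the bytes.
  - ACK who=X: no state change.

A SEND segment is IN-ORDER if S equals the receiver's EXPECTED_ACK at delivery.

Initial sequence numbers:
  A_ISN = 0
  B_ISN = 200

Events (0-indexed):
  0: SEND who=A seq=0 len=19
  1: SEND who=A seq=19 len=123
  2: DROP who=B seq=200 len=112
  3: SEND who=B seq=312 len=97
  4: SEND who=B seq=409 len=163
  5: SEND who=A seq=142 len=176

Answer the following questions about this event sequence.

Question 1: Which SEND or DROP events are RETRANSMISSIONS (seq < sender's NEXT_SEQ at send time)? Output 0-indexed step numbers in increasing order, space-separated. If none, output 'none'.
Answer: none

Derivation:
Step 0: SEND seq=0 -> fresh
Step 1: SEND seq=19 -> fresh
Step 2: DROP seq=200 -> fresh
Step 3: SEND seq=312 -> fresh
Step 4: SEND seq=409 -> fresh
Step 5: SEND seq=142 -> fresh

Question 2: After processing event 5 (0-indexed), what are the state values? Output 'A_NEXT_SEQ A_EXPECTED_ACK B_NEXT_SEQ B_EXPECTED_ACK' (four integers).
After event 0: A_seq=19 A_ack=200 B_seq=200 B_ack=19
After event 1: A_seq=142 A_ack=200 B_seq=200 B_ack=142
After event 2: A_seq=142 A_ack=200 B_seq=312 B_ack=142
After event 3: A_seq=142 A_ack=200 B_seq=409 B_ack=142
After event 4: A_seq=142 A_ack=200 B_seq=572 B_ack=142
After event 5: A_seq=318 A_ack=200 B_seq=572 B_ack=318

318 200 572 318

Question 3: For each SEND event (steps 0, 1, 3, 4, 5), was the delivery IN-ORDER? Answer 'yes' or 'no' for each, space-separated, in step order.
Answer: yes yes no no yes

Derivation:
Step 0: SEND seq=0 -> in-order
Step 1: SEND seq=19 -> in-order
Step 3: SEND seq=312 -> out-of-order
Step 4: SEND seq=409 -> out-of-order
Step 5: SEND seq=142 -> in-order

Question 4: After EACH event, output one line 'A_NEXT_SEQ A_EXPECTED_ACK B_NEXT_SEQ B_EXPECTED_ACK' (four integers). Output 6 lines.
19 200 200 19
142 200 200 142
142 200 312 142
142 200 409 142
142 200 572 142
318 200 572 318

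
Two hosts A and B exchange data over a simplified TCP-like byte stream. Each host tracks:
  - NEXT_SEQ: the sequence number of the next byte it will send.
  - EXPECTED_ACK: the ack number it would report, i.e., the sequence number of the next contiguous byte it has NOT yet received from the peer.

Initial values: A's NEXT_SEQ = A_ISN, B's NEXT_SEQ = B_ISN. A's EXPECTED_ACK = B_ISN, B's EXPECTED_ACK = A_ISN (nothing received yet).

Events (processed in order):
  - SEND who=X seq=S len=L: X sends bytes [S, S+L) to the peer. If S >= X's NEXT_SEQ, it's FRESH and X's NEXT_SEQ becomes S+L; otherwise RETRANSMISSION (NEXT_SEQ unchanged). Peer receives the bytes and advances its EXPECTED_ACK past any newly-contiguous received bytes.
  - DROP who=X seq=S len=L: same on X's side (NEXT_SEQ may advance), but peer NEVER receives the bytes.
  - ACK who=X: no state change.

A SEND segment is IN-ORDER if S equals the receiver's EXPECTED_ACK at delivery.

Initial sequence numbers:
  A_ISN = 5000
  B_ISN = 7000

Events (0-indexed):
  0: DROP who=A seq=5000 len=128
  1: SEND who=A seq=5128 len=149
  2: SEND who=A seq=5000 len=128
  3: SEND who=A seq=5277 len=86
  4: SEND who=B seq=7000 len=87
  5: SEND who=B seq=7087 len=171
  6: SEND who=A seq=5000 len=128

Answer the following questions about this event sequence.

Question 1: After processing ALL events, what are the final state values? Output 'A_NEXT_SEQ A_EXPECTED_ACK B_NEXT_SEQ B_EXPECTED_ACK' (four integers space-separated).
After event 0: A_seq=5128 A_ack=7000 B_seq=7000 B_ack=5000
After event 1: A_seq=5277 A_ack=7000 B_seq=7000 B_ack=5000
After event 2: A_seq=5277 A_ack=7000 B_seq=7000 B_ack=5277
After event 3: A_seq=5363 A_ack=7000 B_seq=7000 B_ack=5363
After event 4: A_seq=5363 A_ack=7087 B_seq=7087 B_ack=5363
After event 5: A_seq=5363 A_ack=7258 B_seq=7258 B_ack=5363
After event 6: A_seq=5363 A_ack=7258 B_seq=7258 B_ack=5363

Answer: 5363 7258 7258 5363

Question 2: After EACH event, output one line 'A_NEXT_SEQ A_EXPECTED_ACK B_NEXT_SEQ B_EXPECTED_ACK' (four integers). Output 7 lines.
5128 7000 7000 5000
5277 7000 7000 5000
5277 7000 7000 5277
5363 7000 7000 5363
5363 7087 7087 5363
5363 7258 7258 5363
5363 7258 7258 5363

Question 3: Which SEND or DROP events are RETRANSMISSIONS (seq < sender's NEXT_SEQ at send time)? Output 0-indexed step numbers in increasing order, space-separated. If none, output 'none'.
Answer: 2 6

Derivation:
Step 0: DROP seq=5000 -> fresh
Step 1: SEND seq=5128 -> fresh
Step 2: SEND seq=5000 -> retransmit
Step 3: SEND seq=5277 -> fresh
Step 4: SEND seq=7000 -> fresh
Step 5: SEND seq=7087 -> fresh
Step 6: SEND seq=5000 -> retransmit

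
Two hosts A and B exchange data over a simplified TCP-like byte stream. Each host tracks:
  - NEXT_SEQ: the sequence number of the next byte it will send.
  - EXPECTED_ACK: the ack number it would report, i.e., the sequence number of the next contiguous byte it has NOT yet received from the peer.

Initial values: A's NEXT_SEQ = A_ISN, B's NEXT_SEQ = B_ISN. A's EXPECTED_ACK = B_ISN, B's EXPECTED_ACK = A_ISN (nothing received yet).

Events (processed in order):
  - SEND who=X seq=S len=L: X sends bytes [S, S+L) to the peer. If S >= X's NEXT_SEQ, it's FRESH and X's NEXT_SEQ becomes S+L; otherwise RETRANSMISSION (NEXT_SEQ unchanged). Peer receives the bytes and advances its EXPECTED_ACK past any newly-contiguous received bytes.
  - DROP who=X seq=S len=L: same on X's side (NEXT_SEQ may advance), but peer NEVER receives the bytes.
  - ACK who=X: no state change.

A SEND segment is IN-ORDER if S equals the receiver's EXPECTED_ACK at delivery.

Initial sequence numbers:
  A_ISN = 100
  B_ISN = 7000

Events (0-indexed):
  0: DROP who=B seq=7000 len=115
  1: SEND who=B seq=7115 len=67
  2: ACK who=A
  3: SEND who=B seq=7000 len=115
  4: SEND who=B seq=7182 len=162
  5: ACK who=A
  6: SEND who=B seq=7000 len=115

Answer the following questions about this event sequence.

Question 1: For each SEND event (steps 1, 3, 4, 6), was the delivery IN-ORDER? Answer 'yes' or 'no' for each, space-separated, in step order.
Step 1: SEND seq=7115 -> out-of-order
Step 3: SEND seq=7000 -> in-order
Step 4: SEND seq=7182 -> in-order
Step 6: SEND seq=7000 -> out-of-order

Answer: no yes yes no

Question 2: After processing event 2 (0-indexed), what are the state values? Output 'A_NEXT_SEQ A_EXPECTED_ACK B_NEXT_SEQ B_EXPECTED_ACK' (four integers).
After event 0: A_seq=100 A_ack=7000 B_seq=7115 B_ack=100
After event 1: A_seq=100 A_ack=7000 B_seq=7182 B_ack=100
After event 2: A_seq=100 A_ack=7000 B_seq=7182 B_ack=100

100 7000 7182 100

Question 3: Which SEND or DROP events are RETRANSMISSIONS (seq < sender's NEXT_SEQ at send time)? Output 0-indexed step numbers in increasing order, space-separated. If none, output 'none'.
Answer: 3 6

Derivation:
Step 0: DROP seq=7000 -> fresh
Step 1: SEND seq=7115 -> fresh
Step 3: SEND seq=7000 -> retransmit
Step 4: SEND seq=7182 -> fresh
Step 6: SEND seq=7000 -> retransmit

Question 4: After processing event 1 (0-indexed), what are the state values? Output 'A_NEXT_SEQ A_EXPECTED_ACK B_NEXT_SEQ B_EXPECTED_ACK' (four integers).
After event 0: A_seq=100 A_ack=7000 B_seq=7115 B_ack=100
After event 1: A_seq=100 A_ack=7000 B_seq=7182 B_ack=100

100 7000 7182 100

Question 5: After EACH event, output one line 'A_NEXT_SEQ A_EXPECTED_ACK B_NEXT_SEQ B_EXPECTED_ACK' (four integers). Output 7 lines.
100 7000 7115 100
100 7000 7182 100
100 7000 7182 100
100 7182 7182 100
100 7344 7344 100
100 7344 7344 100
100 7344 7344 100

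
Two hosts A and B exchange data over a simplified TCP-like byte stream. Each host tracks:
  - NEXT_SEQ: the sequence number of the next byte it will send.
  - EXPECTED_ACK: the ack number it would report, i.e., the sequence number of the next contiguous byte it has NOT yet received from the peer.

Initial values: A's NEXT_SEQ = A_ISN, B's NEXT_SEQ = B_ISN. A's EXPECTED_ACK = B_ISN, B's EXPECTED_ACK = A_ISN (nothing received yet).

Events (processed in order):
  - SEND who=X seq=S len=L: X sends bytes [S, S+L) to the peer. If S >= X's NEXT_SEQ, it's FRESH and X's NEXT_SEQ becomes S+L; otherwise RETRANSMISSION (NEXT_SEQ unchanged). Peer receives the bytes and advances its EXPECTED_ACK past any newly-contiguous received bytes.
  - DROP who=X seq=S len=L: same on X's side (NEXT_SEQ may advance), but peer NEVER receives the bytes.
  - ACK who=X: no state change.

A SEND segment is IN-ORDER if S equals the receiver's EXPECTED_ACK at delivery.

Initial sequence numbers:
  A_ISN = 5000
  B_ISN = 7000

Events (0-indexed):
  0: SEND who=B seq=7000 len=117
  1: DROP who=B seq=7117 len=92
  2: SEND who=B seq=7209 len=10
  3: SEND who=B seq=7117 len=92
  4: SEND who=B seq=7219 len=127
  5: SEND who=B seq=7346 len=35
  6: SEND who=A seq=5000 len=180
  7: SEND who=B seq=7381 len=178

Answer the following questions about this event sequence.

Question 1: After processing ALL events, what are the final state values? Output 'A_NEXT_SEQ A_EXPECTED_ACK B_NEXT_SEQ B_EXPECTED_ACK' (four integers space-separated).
Answer: 5180 7559 7559 5180

Derivation:
After event 0: A_seq=5000 A_ack=7117 B_seq=7117 B_ack=5000
After event 1: A_seq=5000 A_ack=7117 B_seq=7209 B_ack=5000
After event 2: A_seq=5000 A_ack=7117 B_seq=7219 B_ack=5000
After event 3: A_seq=5000 A_ack=7219 B_seq=7219 B_ack=5000
After event 4: A_seq=5000 A_ack=7346 B_seq=7346 B_ack=5000
After event 5: A_seq=5000 A_ack=7381 B_seq=7381 B_ack=5000
After event 6: A_seq=5180 A_ack=7381 B_seq=7381 B_ack=5180
After event 7: A_seq=5180 A_ack=7559 B_seq=7559 B_ack=5180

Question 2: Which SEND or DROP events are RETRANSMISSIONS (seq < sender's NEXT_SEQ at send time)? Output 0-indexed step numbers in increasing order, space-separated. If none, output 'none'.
Step 0: SEND seq=7000 -> fresh
Step 1: DROP seq=7117 -> fresh
Step 2: SEND seq=7209 -> fresh
Step 3: SEND seq=7117 -> retransmit
Step 4: SEND seq=7219 -> fresh
Step 5: SEND seq=7346 -> fresh
Step 6: SEND seq=5000 -> fresh
Step 7: SEND seq=7381 -> fresh

Answer: 3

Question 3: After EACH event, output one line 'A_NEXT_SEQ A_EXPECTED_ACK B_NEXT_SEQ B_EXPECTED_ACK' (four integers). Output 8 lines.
5000 7117 7117 5000
5000 7117 7209 5000
5000 7117 7219 5000
5000 7219 7219 5000
5000 7346 7346 5000
5000 7381 7381 5000
5180 7381 7381 5180
5180 7559 7559 5180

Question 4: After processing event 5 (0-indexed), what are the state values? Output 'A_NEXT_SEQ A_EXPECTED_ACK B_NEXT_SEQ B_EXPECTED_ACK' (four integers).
After event 0: A_seq=5000 A_ack=7117 B_seq=7117 B_ack=5000
After event 1: A_seq=5000 A_ack=7117 B_seq=7209 B_ack=5000
After event 2: A_seq=5000 A_ack=7117 B_seq=7219 B_ack=5000
After event 3: A_seq=5000 A_ack=7219 B_seq=7219 B_ack=5000
After event 4: A_seq=5000 A_ack=7346 B_seq=7346 B_ack=5000
After event 5: A_seq=5000 A_ack=7381 B_seq=7381 B_ack=5000

5000 7381 7381 5000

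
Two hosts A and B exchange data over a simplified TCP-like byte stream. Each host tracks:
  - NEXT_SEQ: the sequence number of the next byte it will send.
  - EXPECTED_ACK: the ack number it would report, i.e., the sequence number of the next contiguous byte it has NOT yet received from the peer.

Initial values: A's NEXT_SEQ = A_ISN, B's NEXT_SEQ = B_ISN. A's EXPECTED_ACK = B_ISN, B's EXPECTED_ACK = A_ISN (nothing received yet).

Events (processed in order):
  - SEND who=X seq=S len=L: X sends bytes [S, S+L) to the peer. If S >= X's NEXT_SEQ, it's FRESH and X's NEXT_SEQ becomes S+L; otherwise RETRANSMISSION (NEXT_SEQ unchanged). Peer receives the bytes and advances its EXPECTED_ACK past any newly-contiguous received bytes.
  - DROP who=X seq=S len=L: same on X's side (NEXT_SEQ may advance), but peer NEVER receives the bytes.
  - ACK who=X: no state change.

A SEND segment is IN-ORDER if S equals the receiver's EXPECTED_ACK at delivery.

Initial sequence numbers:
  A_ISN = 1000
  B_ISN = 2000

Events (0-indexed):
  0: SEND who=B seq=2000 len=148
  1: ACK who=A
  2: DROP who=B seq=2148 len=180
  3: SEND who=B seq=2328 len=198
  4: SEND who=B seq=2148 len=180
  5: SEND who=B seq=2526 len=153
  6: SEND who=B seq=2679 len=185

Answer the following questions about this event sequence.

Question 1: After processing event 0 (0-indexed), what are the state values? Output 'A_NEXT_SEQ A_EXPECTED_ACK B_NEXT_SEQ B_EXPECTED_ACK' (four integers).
After event 0: A_seq=1000 A_ack=2148 B_seq=2148 B_ack=1000

1000 2148 2148 1000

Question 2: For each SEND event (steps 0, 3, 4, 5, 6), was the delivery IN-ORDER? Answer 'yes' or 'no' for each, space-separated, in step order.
Step 0: SEND seq=2000 -> in-order
Step 3: SEND seq=2328 -> out-of-order
Step 4: SEND seq=2148 -> in-order
Step 5: SEND seq=2526 -> in-order
Step 6: SEND seq=2679 -> in-order

Answer: yes no yes yes yes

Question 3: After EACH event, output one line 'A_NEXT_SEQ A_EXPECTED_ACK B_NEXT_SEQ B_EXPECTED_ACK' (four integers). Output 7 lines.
1000 2148 2148 1000
1000 2148 2148 1000
1000 2148 2328 1000
1000 2148 2526 1000
1000 2526 2526 1000
1000 2679 2679 1000
1000 2864 2864 1000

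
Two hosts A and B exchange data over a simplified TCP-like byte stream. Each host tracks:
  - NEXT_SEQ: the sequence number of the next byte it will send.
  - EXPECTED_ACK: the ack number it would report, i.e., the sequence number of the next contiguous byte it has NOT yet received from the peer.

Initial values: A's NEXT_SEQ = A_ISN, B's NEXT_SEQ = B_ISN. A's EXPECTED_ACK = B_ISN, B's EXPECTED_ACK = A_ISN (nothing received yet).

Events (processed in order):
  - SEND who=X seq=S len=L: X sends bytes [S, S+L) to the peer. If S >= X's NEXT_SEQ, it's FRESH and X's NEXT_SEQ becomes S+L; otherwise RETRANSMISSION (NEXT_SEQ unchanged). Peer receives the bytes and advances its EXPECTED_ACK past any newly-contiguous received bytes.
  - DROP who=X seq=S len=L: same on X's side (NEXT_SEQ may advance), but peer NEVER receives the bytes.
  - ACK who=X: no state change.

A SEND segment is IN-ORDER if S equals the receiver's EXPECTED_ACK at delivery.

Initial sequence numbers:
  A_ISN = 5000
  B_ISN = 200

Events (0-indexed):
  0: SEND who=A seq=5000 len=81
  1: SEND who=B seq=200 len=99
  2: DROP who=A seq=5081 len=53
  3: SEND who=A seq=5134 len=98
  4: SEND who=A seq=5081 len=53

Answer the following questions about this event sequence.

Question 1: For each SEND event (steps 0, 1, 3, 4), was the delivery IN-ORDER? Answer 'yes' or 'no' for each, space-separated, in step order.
Answer: yes yes no yes

Derivation:
Step 0: SEND seq=5000 -> in-order
Step 1: SEND seq=200 -> in-order
Step 3: SEND seq=5134 -> out-of-order
Step 4: SEND seq=5081 -> in-order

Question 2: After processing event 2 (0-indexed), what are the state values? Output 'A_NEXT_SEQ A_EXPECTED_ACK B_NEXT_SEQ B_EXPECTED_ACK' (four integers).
After event 0: A_seq=5081 A_ack=200 B_seq=200 B_ack=5081
After event 1: A_seq=5081 A_ack=299 B_seq=299 B_ack=5081
After event 2: A_seq=5134 A_ack=299 B_seq=299 B_ack=5081

5134 299 299 5081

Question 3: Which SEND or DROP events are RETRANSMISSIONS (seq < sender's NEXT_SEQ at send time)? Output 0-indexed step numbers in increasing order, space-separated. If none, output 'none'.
Answer: 4

Derivation:
Step 0: SEND seq=5000 -> fresh
Step 1: SEND seq=200 -> fresh
Step 2: DROP seq=5081 -> fresh
Step 3: SEND seq=5134 -> fresh
Step 4: SEND seq=5081 -> retransmit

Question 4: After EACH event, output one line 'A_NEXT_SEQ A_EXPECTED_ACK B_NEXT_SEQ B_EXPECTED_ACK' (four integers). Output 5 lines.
5081 200 200 5081
5081 299 299 5081
5134 299 299 5081
5232 299 299 5081
5232 299 299 5232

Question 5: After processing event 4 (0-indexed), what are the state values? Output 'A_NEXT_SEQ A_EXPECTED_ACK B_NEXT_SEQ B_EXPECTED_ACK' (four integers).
After event 0: A_seq=5081 A_ack=200 B_seq=200 B_ack=5081
After event 1: A_seq=5081 A_ack=299 B_seq=299 B_ack=5081
After event 2: A_seq=5134 A_ack=299 B_seq=299 B_ack=5081
After event 3: A_seq=5232 A_ack=299 B_seq=299 B_ack=5081
After event 4: A_seq=5232 A_ack=299 B_seq=299 B_ack=5232

5232 299 299 5232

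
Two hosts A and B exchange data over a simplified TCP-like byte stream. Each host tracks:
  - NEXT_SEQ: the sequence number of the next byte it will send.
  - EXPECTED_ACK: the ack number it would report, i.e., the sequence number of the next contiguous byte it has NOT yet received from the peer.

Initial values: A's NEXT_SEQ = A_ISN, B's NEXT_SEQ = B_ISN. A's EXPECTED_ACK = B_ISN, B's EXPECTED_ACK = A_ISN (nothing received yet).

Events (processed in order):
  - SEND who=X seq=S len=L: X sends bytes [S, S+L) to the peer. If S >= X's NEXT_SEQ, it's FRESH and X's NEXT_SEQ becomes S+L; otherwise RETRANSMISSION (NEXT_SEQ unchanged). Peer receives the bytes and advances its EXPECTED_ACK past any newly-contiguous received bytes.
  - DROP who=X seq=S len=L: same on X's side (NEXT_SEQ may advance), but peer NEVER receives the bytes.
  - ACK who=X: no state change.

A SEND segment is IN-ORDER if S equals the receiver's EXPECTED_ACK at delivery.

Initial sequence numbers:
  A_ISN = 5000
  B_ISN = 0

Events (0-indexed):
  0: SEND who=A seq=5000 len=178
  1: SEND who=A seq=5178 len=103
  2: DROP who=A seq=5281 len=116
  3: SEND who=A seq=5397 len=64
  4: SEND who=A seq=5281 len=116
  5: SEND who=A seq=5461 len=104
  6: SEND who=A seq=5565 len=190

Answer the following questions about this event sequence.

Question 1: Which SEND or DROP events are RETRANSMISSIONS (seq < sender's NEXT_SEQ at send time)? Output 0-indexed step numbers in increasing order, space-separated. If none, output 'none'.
Step 0: SEND seq=5000 -> fresh
Step 1: SEND seq=5178 -> fresh
Step 2: DROP seq=5281 -> fresh
Step 3: SEND seq=5397 -> fresh
Step 4: SEND seq=5281 -> retransmit
Step 5: SEND seq=5461 -> fresh
Step 6: SEND seq=5565 -> fresh

Answer: 4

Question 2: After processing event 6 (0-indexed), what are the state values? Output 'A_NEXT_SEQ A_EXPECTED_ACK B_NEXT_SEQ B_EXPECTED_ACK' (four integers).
After event 0: A_seq=5178 A_ack=0 B_seq=0 B_ack=5178
After event 1: A_seq=5281 A_ack=0 B_seq=0 B_ack=5281
After event 2: A_seq=5397 A_ack=0 B_seq=0 B_ack=5281
After event 3: A_seq=5461 A_ack=0 B_seq=0 B_ack=5281
After event 4: A_seq=5461 A_ack=0 B_seq=0 B_ack=5461
After event 5: A_seq=5565 A_ack=0 B_seq=0 B_ack=5565
After event 6: A_seq=5755 A_ack=0 B_seq=0 B_ack=5755

5755 0 0 5755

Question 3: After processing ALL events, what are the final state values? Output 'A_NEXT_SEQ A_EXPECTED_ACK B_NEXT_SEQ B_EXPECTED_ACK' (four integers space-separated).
After event 0: A_seq=5178 A_ack=0 B_seq=0 B_ack=5178
After event 1: A_seq=5281 A_ack=0 B_seq=0 B_ack=5281
After event 2: A_seq=5397 A_ack=0 B_seq=0 B_ack=5281
After event 3: A_seq=5461 A_ack=0 B_seq=0 B_ack=5281
After event 4: A_seq=5461 A_ack=0 B_seq=0 B_ack=5461
After event 5: A_seq=5565 A_ack=0 B_seq=0 B_ack=5565
After event 6: A_seq=5755 A_ack=0 B_seq=0 B_ack=5755

Answer: 5755 0 0 5755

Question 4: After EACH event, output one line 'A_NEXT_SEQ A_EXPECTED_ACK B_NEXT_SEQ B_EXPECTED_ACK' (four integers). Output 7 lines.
5178 0 0 5178
5281 0 0 5281
5397 0 0 5281
5461 0 0 5281
5461 0 0 5461
5565 0 0 5565
5755 0 0 5755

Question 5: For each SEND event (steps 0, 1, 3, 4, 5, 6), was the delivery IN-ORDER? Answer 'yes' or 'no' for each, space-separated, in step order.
Answer: yes yes no yes yes yes

Derivation:
Step 0: SEND seq=5000 -> in-order
Step 1: SEND seq=5178 -> in-order
Step 3: SEND seq=5397 -> out-of-order
Step 4: SEND seq=5281 -> in-order
Step 5: SEND seq=5461 -> in-order
Step 6: SEND seq=5565 -> in-order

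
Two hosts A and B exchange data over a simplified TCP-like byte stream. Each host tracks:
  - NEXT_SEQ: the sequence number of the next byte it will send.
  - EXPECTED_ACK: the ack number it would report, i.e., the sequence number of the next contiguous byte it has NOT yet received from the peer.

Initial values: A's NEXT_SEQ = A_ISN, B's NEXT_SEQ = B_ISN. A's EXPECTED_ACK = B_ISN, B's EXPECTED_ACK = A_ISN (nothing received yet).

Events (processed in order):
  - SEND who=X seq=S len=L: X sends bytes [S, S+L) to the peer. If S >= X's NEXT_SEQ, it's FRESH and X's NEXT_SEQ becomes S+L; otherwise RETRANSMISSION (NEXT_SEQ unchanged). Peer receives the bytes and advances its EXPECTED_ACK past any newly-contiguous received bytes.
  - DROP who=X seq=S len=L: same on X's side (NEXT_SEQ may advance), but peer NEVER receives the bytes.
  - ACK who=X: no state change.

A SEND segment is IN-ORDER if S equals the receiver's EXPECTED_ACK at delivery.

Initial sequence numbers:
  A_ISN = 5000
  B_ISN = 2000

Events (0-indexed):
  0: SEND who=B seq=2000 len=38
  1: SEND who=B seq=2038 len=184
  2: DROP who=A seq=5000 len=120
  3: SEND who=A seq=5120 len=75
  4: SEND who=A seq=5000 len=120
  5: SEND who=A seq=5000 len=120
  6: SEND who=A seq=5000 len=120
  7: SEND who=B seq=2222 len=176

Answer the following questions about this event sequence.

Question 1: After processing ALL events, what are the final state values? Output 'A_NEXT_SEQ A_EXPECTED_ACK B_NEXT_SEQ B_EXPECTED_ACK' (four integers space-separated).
After event 0: A_seq=5000 A_ack=2038 B_seq=2038 B_ack=5000
After event 1: A_seq=5000 A_ack=2222 B_seq=2222 B_ack=5000
After event 2: A_seq=5120 A_ack=2222 B_seq=2222 B_ack=5000
After event 3: A_seq=5195 A_ack=2222 B_seq=2222 B_ack=5000
After event 4: A_seq=5195 A_ack=2222 B_seq=2222 B_ack=5195
After event 5: A_seq=5195 A_ack=2222 B_seq=2222 B_ack=5195
After event 6: A_seq=5195 A_ack=2222 B_seq=2222 B_ack=5195
After event 7: A_seq=5195 A_ack=2398 B_seq=2398 B_ack=5195

Answer: 5195 2398 2398 5195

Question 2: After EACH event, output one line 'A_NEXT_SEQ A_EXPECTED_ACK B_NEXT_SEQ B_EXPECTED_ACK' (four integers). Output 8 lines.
5000 2038 2038 5000
5000 2222 2222 5000
5120 2222 2222 5000
5195 2222 2222 5000
5195 2222 2222 5195
5195 2222 2222 5195
5195 2222 2222 5195
5195 2398 2398 5195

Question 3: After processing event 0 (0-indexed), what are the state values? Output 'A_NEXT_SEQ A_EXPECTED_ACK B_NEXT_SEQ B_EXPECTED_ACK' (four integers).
After event 0: A_seq=5000 A_ack=2038 B_seq=2038 B_ack=5000

5000 2038 2038 5000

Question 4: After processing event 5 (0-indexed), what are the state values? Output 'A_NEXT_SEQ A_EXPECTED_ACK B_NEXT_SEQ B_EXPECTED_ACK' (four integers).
After event 0: A_seq=5000 A_ack=2038 B_seq=2038 B_ack=5000
After event 1: A_seq=5000 A_ack=2222 B_seq=2222 B_ack=5000
After event 2: A_seq=5120 A_ack=2222 B_seq=2222 B_ack=5000
After event 3: A_seq=5195 A_ack=2222 B_seq=2222 B_ack=5000
After event 4: A_seq=5195 A_ack=2222 B_seq=2222 B_ack=5195
After event 5: A_seq=5195 A_ack=2222 B_seq=2222 B_ack=5195

5195 2222 2222 5195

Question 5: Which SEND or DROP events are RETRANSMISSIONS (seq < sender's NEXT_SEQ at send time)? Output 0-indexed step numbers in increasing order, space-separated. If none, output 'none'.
Answer: 4 5 6

Derivation:
Step 0: SEND seq=2000 -> fresh
Step 1: SEND seq=2038 -> fresh
Step 2: DROP seq=5000 -> fresh
Step 3: SEND seq=5120 -> fresh
Step 4: SEND seq=5000 -> retransmit
Step 5: SEND seq=5000 -> retransmit
Step 6: SEND seq=5000 -> retransmit
Step 7: SEND seq=2222 -> fresh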